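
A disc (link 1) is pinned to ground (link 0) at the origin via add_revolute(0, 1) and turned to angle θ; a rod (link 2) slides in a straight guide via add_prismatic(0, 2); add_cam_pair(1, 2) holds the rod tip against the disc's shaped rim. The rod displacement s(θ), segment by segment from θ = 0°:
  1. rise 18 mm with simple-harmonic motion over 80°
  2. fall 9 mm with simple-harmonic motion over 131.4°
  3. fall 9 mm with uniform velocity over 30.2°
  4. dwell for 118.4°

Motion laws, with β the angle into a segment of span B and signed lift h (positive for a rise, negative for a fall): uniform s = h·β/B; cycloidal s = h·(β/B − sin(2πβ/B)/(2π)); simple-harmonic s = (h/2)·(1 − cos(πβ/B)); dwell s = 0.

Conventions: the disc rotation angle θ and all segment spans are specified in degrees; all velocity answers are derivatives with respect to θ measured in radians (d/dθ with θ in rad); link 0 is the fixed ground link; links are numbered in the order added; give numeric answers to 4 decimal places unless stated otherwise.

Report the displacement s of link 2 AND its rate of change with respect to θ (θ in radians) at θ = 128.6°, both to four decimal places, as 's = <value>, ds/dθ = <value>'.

segment 1 (0° to 80°, simple-harmonic, h = 18) is passed completely: s = 0.0000 + (18) = 18.0000
θ = 128.6° falls in segment 2 (80° to 211.4°, simple-harmonic, h = -9): β = 128.6 − 80 = 48.6°, B = 131.4°; Δs = -9/2·(1 − cos(π·0.3699)) = -2.7111; s = 18.0000 − 2.7111 = 15.2889
velocity in seg [80°–211.4°] (simple-harmonic), θ in radians: β = 48.6° = 0.8482 rad, B = 131.4° = 2.2934 rad; ds/dθ = (πh/(2B)) sin(πβ/B) = (π·(-9)/(2·2.2934)) sin(π·0.3699) = -5.656337 mm/rad

s = 15.2889, ds/dθ = -5.6563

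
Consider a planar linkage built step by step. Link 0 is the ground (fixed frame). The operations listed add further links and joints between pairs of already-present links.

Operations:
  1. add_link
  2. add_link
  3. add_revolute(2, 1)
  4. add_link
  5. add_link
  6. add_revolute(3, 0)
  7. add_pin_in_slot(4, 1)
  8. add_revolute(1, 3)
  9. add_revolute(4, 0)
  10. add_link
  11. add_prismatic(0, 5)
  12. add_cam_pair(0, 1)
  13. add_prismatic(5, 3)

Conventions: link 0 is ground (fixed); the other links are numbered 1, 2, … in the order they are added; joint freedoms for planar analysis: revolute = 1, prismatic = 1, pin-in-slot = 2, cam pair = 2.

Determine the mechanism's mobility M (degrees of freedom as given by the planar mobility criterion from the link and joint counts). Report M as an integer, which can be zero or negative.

(L,J1,J2)=(1,0,0); link0 fixed
link1: (2,0,0)
link2: (3,0,0)
R 2-1 [J1]: (3,1,0)
link3: (4,1,0)
link4: (5,1,0)
R 3-0 [J1]: (5,2,0)
PS 4-1 [J2]: (5,2,1)
R 1-3 [J1]: (5,3,1)
R 4-0 [J1]: (5,4,1)
link5: (6,4,1)
P 0-5 [J1]: (6,5,1)
C 0-1 [J2]: (6,5,2)
P 5-3 [J1]: (6,6,2)
Grübler: 3·5 − 2·6 − 2 = 1

M = 1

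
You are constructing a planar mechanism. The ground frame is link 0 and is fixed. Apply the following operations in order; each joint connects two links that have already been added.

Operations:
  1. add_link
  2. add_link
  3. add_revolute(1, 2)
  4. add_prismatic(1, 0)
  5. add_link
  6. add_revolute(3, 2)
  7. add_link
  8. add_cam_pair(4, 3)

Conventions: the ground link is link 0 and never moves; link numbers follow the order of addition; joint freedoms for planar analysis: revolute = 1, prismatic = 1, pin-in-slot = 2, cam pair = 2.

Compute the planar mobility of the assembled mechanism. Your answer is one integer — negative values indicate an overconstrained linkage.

link 0 = ground. State L|J1|J2 = 1|0|0
+link1  2|0|0
+link2  3|0|0
R(1,2) f=1→J1  3|1|0
P(1,0) f=1→J1  3|2|0
+link3  4|2|0
R(3,2) f=1→J1  4|3|0
+link4  5|3|0
C(4,3) f=2→J2  5|3|1
M = 3(5−1)−2·3−1 = 12−6−1 = 5

M = 5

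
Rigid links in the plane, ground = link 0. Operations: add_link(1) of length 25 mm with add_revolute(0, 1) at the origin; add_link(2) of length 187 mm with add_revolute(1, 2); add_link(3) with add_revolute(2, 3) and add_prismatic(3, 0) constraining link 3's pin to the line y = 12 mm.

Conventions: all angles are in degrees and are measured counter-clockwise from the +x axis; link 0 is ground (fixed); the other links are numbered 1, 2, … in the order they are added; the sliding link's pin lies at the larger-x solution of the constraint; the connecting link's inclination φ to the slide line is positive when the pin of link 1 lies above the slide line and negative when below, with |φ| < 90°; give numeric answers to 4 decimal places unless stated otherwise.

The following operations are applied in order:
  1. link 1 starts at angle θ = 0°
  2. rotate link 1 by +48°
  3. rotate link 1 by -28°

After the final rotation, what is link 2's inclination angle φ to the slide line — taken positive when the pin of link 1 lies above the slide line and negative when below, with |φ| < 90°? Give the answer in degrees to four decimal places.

geometry: r = 25 mm, L = 187 mm, e = 12 mm; θ starts at 0°
rotate link 1 by +48°: θ ← 0° +48° = 48°
rotate link 1 by -28°: θ ← 48° -28° = 20°
h = r sin θ − e = 8.550504 − 12 = -3.449496
sin φ = h / L = -3.449496 / 187 = -0.01844650
φ = arcsin(-0.01844650) = -1.056967°

-1.0570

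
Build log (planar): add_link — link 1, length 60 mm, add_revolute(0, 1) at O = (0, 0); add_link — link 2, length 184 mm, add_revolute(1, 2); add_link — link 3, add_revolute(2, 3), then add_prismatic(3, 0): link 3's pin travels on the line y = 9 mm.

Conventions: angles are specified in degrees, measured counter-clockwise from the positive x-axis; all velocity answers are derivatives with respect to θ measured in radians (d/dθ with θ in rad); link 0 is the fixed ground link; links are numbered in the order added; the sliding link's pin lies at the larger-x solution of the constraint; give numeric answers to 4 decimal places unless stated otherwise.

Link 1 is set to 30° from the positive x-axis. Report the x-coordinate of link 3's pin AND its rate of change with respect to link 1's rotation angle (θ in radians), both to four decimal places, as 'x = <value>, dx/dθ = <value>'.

geometry: r = 60 mm, L = 184 mm, e = 9 mm
crank pin P = (r cos θ, r sin θ) = (51.961524, 30.000000)
h = r sin θ − e = 30.000000 − 9 = 21.000000
x = r cos θ + √(L² − h²) = 51.961524 + 182.797702 = 234.759227
dx/dθ = −r sin θ − h·r cos θ/√(L² − h²) (θ in radians; h = 21.000000) = -35.969397

x = 234.7592, dx/dθ = -35.9694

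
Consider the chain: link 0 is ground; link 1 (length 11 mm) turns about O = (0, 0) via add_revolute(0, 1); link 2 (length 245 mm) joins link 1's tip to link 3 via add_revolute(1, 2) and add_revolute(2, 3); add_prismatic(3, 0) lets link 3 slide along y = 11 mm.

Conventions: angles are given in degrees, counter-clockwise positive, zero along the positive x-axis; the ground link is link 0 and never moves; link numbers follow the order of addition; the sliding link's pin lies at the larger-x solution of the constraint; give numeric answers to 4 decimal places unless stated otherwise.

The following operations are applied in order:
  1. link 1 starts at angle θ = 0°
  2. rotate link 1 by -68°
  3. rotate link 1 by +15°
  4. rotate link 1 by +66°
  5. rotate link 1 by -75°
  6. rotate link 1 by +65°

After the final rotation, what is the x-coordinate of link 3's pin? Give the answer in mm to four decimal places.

geometry: r = 11 mm, L = 245 mm, e = 11 mm; θ starts at 0°
rotate link 1 by -68°: θ ← 0° -68° = -68°
rotate link 1 by +15°: θ ← -68° +15° = -53°
rotate link 1 by +66°: θ ← -53° +66° = 13°
rotate link 1 by -75°: θ ← 13° -75° = -62°
rotate link 1 by +65°: θ ← -62° +65° = 3°
crank pin P = (r cos θ, r sin θ) = (10.984925, 0.575696)
h = r sin θ − e = 0.575696 − 11 = -10.424304
x = r cos θ + √(L² − h²) = 10.984925 + 244.778132 = 255.763057

255.7631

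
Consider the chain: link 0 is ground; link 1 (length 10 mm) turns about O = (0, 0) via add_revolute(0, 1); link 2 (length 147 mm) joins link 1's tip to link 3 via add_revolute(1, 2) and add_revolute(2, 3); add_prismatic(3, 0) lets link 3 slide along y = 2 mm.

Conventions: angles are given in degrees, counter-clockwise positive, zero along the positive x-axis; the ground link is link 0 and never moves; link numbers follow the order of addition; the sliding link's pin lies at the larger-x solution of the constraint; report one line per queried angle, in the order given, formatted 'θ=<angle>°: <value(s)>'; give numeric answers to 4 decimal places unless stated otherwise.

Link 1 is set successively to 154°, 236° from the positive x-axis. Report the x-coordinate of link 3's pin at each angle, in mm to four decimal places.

geometry: r = 10 mm, L = 147 mm, e = 2 mm
θ=154°: crank pin P = (r cos θ, r sin θ) = (-8.987940, 4.383711)
θ=154°: h = r sin θ − e = 4.383711 − 2 = 2.383711
θ=154°: x = r cos θ + √(L² − h²) = -8.987940 + 146.980672 = 137.992731
θ=236°: crank pin P = (r cos θ, r sin θ) = (-5.591929, -8.290376)
θ=236°: h = r sin θ − e = -8.290376 − 2 = -10.290376
θ=236°: x = r cos θ + √(L² − h²) = -5.591929 + 146.639381 = 141.047452

θ=154°: 137.9927
θ=236°: 141.0475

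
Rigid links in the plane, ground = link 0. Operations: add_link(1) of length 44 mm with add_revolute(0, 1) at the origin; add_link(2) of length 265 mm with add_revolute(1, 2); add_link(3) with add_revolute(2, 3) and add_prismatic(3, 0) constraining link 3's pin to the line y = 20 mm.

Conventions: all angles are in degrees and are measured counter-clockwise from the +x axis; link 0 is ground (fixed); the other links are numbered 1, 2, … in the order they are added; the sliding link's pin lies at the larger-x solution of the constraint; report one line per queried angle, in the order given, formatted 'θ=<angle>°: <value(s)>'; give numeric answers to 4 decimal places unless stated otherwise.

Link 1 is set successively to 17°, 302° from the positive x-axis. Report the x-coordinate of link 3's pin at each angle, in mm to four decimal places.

geometry: r = 44 mm, L = 265 mm, e = 20 mm
θ=17°: crank pin P = (r cos θ, r sin θ) = (42.077409, 12.864355)
θ=17°: h = r sin θ − e = 12.864355 − 20 = -7.135645
θ=17°: x = r cos θ + √(L² − h²) = 42.077409 + 264.903912 = 306.981321
θ=302°: crank pin P = (r cos θ, r sin θ) = (23.316448, -37.314116)
θ=302°: h = r sin θ − e = -37.314116 − 20 = -57.314116
θ=302°: x = r cos θ + √(L² − h²) = 23.316448 + 258.727834 = 282.044282

θ=17°: 306.9813
θ=302°: 282.0443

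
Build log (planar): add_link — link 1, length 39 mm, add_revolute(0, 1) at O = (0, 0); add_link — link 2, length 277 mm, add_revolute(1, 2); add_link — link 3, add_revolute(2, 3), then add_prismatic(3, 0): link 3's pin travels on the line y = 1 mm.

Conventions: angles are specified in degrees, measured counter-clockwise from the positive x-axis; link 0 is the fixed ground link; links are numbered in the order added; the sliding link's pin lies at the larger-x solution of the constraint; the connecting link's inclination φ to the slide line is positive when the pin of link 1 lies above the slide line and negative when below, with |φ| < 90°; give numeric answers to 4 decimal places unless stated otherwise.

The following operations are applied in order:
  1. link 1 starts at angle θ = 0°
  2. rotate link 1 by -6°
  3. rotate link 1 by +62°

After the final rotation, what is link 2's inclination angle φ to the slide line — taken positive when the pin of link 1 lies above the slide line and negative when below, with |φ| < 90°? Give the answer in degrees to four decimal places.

geometry: r = 39 mm, L = 277 mm, e = 1 mm; θ starts at 0°
rotate link 1 by -6°: θ ← 0° -6° = -6°
rotate link 1 by +62°: θ ← -6° +62° = 56°
h = r sin θ − e = 32.332465 − 1 = 31.332465
sin φ = h / L = 31.332465 / 277 = 0.11311359
φ = arcsin(0.11311359) = 6.494832°

6.4948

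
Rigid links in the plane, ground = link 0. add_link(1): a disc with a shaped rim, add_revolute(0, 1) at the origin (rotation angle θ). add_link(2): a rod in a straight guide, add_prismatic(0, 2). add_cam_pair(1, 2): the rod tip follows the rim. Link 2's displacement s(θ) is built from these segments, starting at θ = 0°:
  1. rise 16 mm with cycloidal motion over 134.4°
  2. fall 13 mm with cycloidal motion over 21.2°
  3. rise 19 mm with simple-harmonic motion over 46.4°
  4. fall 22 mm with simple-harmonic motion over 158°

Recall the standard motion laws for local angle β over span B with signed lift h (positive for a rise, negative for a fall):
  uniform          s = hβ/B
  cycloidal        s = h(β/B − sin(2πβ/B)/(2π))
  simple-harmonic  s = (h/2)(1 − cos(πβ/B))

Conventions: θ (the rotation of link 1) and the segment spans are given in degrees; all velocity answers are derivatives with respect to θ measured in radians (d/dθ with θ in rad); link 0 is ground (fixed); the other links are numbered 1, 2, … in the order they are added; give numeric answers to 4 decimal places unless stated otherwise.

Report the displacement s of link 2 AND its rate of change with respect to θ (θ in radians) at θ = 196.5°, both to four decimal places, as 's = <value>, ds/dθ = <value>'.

segment 1 (0° to 134.4°, cycloidal, h = 16) is passed completely: s = 0.0000 + (16) = 16.0000
segment 2 (134.4° to 155.6°, cycloidal, h = -13) is passed completely: s = 16.0000 + (-13) = 3.0000
θ = 196.5° falls in segment 3 (155.6° to 202°, simple-harmonic, h = 19): β = 196.5 − 155.6 = 40.9°, B = 46.4°; Δs = 19/2·(1 − cos(π·0.8815)) = 18.3489; s = 3.0000 + 18.3489 = 21.3489
velocity in seg [155.6°–202°] (simple-harmonic), θ in radians: β = 40.9° = 0.7138 rad, B = 46.4° = 0.8098 rad; ds/dθ = (πh/(2B)) sin(πβ/B) = (π·19/(2·0.8098)) sin(π·0.8815) = 13.408756 mm/rad

s = 21.3489, ds/dθ = 13.4088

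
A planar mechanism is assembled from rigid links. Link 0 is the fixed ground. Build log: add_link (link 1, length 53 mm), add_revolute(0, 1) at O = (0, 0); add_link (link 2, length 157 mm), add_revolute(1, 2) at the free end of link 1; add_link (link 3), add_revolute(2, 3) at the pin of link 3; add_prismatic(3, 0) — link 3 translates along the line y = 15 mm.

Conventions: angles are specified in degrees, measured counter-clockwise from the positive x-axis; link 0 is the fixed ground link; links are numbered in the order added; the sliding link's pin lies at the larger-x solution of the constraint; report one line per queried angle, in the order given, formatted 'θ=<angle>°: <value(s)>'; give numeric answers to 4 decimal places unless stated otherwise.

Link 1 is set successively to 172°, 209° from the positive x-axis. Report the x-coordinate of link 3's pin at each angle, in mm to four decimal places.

geometry: r = 53 mm, L = 157 mm, e = 15 mm
θ=172°: crank pin P = (r cos θ, r sin θ) = (-52.484208, 7.376174)
θ=172°: h = r sin θ − e = 7.376174 − 15 = -7.623826
θ=172°: x = r cos θ + √(L² − h²) = -52.484208 + 156.814787 = 104.330579
θ=209°: crank pin P = (r cos θ, r sin θ) = (-46.354844, -25.694910)
θ=209°: h = r sin θ − e = -25.694910 − 15 = -40.694910
θ=209°: x = r cos θ + √(L² − h²) = -46.354844 + 151.634179 = 105.279335

θ=172°: 104.3306
θ=209°: 105.2793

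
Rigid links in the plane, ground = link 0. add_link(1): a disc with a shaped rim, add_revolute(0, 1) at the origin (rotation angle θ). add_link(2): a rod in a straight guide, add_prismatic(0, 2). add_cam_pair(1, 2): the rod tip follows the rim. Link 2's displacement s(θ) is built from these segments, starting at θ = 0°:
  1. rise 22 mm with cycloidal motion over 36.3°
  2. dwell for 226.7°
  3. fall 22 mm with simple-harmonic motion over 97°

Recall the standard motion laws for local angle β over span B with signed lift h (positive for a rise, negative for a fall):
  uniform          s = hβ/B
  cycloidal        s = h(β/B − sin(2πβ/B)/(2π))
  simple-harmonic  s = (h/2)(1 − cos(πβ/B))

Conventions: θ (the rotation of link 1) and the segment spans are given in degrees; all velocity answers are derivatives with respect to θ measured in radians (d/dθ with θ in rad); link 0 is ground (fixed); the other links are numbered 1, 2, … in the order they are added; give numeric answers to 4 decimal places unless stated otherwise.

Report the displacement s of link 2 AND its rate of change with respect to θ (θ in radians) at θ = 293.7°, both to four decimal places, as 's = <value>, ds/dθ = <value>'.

segment 1 (0° to 36.3°, cycloidal, h = 22) is passed completely: s = 0.0000 + (22) = 22.0000
segment 2 (36.3° to 263°, dwell): s unchanged at 22.0000
θ = 293.7° falls in segment 3 (263° to 360°, simple-harmonic, h = -22): β = 293.7 − 263 = 30.7°, B = 97°; Δs = -22/2·(1 − cos(π·0.3165)) = -5.0040; s = 22.0000 − 5.0040 = 16.9960
velocity in seg [263°–360°] (simple-harmonic), θ in radians: β = 30.7° = 0.5358 rad, B = 97° = 1.6930 rad; ds/dθ = (πh/(2B)) sin(πβ/B) = (π·(-22)/(2·1.6930)) sin(π·0.3165) = -17.113251 mm/rad

s = 16.9960, ds/dθ = -17.1133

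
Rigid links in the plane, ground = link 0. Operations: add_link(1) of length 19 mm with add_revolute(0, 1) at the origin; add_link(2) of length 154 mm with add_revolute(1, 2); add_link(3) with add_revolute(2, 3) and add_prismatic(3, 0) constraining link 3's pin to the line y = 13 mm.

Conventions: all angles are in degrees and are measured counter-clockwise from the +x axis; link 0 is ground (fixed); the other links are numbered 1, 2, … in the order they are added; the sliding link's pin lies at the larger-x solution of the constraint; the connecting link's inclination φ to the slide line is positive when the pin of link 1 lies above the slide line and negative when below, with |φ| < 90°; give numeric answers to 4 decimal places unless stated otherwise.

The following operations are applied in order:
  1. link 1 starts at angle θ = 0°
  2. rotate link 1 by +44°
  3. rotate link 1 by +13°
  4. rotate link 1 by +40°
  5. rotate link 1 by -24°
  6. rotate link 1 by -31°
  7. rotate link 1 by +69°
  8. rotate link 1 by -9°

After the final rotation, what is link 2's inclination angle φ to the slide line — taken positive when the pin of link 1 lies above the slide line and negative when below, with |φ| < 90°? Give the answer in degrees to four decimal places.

geometry: r = 19 mm, L = 154 mm, e = 13 mm; θ starts at 0°
rotate link 1 by +44°: θ ← 0° +44° = 44°
rotate link 1 by +13°: θ ← 44° +13° = 57°
rotate link 1 by +40°: θ ← 57° +40° = 97°
rotate link 1 by -24°: θ ← 97° -24° = 73°
rotate link 1 by -31°: θ ← 73° -31° = 42°
rotate link 1 by +69°: θ ← 42° +69° = 111°
rotate link 1 by -9°: θ ← 111° -9° = 102°
h = r sin θ − e = 18.584804 − 13 = 5.584804
sin φ = h / L = 5.584804 / 154 = 0.03626496
φ = arcsin(0.03626496) = 2.078285°

2.0783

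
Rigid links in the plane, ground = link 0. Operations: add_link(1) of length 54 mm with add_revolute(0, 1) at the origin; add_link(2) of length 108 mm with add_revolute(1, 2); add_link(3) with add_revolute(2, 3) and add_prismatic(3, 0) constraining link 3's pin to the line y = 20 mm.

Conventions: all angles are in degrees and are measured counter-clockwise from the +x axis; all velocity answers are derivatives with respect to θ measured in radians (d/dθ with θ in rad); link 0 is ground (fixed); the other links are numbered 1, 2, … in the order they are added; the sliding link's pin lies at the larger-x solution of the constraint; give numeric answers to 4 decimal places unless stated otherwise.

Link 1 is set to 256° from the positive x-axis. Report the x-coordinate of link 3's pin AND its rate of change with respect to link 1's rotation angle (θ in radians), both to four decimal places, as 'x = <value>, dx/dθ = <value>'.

geometry: r = 54 mm, L = 108 mm, e = 20 mm
crank pin P = (r cos θ, r sin θ) = (-13.063782, -52.395969)
h = r sin θ − e = -52.395969 − 20 = -72.395969
x = r cos θ + √(L² − h²) = -13.063782 + 80.142521 = 67.078738
dx/dθ = −r sin θ − h·r cos θ/√(L² − h²) (θ in radians; h = -72.395969) = 40.594928

x = 67.0787, dx/dθ = 40.5949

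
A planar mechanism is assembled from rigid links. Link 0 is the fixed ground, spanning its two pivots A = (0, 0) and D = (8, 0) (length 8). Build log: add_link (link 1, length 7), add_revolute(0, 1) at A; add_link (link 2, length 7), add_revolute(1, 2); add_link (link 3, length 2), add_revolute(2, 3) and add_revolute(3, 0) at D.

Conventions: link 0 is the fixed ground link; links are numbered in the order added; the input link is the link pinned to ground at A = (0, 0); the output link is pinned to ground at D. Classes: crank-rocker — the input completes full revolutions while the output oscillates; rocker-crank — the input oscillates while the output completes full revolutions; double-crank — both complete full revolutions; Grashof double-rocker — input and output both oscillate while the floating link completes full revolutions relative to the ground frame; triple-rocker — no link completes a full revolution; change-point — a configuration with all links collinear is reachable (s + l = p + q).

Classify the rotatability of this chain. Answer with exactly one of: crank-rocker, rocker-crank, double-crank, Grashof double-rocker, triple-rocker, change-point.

lengths: ground=8, input=7, coupler=7, output=2
sorted: s=2 (shortest), l=8 (longest), p+q=14
s + l = 10 vs p + q = 14
s + l < p + q (Grashof) with shortest = output link → rocker-crank

rocker-crank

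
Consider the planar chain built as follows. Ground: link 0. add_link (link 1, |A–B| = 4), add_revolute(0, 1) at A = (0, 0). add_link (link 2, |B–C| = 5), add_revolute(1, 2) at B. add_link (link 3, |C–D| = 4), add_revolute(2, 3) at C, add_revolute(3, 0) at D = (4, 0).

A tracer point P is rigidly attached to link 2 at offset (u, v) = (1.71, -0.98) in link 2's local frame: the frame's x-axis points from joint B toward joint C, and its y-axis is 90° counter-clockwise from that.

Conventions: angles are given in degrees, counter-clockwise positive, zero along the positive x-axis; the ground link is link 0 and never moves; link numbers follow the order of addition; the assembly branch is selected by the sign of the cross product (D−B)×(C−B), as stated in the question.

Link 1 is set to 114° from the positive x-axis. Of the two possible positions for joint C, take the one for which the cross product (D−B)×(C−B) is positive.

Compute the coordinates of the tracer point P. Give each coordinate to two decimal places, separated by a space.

A=(0,0), D=(4.00,0)
B = A + 4.00·(cos114°, sin114°) = (-1.6269, 3.6542)
|BD| = 6.7094
circle(B,5.00) ∩ circle(D,4.00): a=4.0254, h=2.9658
  candidates: C₊=(3.3643,3.9492) cross=19.899; C₋=(0.1337,-1.0256) cross=-19.899
  branch + wants cross > 0 → take C=(3.3643,3.9492) (cross=19.899)
ex = (C−B)/|BC| = (0.9983,0.0590); ey = (-0.0590,0.9983)
P = B + 1.71·ex + -0.98·ey = (0.1379,2.7768)

0.14 2.78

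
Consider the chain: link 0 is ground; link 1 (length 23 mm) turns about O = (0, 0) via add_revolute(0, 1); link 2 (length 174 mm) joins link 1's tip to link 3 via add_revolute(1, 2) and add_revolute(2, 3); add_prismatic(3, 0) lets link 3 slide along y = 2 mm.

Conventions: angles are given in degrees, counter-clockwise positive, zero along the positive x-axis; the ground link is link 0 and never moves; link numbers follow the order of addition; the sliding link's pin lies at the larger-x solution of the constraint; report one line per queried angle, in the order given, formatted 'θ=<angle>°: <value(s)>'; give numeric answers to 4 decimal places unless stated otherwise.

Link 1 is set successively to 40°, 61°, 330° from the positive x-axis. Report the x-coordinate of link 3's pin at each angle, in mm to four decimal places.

geometry: r = 23 mm, L = 174 mm, e = 2 mm
θ=40°: crank pin P = (r cos θ, r sin θ) = (17.619022, 14.784115)
θ=40°: h = r sin θ − e = 14.784115 − 2 = 12.784115
θ=40°: x = r cos θ + √(L² − h²) = 17.619022 + 173.529728 = 191.148750
θ=61°: crank pin P = (r cos θ, r sin θ) = (11.150621, 20.116253)
θ=61°: h = r sin θ − e = 20.116253 − 2 = 18.116253
θ=61°: x = r cos θ + √(L² − h²) = 11.150621 + 173.054331 = 184.204952
θ=330°: crank pin P = (r cos θ, r sin θ) = (19.918584, -11.500000)
θ=330°: h = r sin θ − e = -11.500000 − 2 = -13.500000
θ=330°: x = r cos θ + √(L² − h²) = 19.918584 + 173.475503 = 193.394087

θ=40°: 191.1487
θ=61°: 184.2050
θ=330°: 193.3941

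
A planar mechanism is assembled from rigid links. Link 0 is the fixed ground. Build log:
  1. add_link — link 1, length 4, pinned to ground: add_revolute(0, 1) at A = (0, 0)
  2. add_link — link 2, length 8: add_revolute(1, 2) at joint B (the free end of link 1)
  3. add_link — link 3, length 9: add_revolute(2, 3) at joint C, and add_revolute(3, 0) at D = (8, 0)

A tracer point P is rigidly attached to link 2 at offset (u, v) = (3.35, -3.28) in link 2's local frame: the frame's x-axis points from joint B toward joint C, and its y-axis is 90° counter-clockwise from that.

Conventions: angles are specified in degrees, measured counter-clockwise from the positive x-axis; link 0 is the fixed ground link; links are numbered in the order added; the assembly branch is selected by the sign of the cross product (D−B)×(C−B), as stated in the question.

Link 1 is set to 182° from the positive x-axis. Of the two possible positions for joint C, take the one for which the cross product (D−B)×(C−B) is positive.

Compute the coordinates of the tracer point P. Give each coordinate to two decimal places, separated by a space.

A=(0,0), D=(8.00,0)
B = A + 4.00·(cos182°, sin182°) = (-3.9976, -0.1396)
|BD| = 11.9984
circle(B,8.00) ∩ circle(D,9.00): a=5.2908, h=6.0007
  candidates: C₊=(1.2230,5.9222) cross=71.998; C₋=(1.3627,-6.0783) cross=-71.998
  branch + wants cross > 0 → take C=(1.2230,5.9222) (cross=71.998)
ex = (C−B)/|BC| = (0.6526,0.7577); ey = (-0.7577,0.6526)
P = B + 3.35·ex + -3.28·ey = (0.6739,0.2583)

0.67 0.26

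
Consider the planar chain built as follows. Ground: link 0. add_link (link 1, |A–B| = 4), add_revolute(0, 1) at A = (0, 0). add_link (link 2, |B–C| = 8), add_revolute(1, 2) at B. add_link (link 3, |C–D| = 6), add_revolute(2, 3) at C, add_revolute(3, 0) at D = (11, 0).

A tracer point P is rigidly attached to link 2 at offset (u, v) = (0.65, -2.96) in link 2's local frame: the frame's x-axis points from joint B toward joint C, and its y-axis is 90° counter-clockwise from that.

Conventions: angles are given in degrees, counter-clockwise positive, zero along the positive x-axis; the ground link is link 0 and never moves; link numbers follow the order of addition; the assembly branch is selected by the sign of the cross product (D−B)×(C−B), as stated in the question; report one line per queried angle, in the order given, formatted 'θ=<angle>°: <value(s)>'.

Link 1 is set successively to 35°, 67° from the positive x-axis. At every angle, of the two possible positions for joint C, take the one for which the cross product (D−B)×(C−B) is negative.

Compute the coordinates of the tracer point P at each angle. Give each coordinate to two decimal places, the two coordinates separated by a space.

A=(0,0), D=(11.00,0)
θ=35°: B = A + 4.00·(cos35°, sin35°) = (3.2766, 2.2943)
θ=35°: |BD| = 8.0570
θ=35°: circle(B,8.00) ∩ circle(D,6.00): a=5.7661, h=5.5454
θ=35°:   candidates: C₊=(10.3831,5.9682) cross=44.679; C₋=(7.2249,-4.6635) cross=-44.679
θ=35°:   branch - wants cross < 0 → take C=(7.2249,-4.6635) (cross=-44.679)
θ=35°: ex = (C−B)/|BC| = (0.4935,-0.8697); ey = (0.8697,0.4935)
θ=35°: P = B + 0.65·ex + -2.96·ey = (1.0230,0.2681)
θ=67°: B = A + 4.00·(cos67°, sin67°) = (1.5629, 3.6820)
θ=67°: |BD| = 10.1299
θ=67°: circle(B,8.00) ∩ circle(D,6.00): a=6.4470, h=4.7367
θ=67°:   candidates: C₊=(9.2907,5.7514) cross=47.982; C₋=(5.8473,-3.0740) cross=-47.982
θ=67°:   branch - wants cross < 0 → take C=(5.8473,-3.0740) (cross=-47.982)
θ=67°: ex = (C−B)/|BC| = (0.5355,-0.8445); ey = (0.8445,0.5355)
θ=67°: P = B + 0.65·ex + -2.96·ey = (-0.5887,1.5479)

θ=35°: 1.02 0.27
θ=67°: -0.59 1.55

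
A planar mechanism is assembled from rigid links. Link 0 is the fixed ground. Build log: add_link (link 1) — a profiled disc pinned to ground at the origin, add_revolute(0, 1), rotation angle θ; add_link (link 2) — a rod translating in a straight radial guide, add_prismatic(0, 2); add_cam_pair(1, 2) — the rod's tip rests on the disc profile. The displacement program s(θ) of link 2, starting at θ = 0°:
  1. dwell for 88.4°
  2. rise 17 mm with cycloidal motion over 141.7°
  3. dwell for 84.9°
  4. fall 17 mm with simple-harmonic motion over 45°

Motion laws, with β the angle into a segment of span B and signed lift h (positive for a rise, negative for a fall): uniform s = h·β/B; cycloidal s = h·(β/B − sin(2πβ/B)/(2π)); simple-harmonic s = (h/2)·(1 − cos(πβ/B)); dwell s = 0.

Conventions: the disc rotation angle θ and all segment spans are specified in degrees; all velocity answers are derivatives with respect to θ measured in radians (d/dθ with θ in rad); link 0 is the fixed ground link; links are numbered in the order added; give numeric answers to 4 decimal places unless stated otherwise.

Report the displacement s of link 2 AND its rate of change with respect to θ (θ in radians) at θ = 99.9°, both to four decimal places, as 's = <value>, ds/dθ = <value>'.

seg 1 [0°–88.4°] dwell: s stays 0.0000
seg 2 [88.4°–230.1°] cycloidal, h=17: θ=99.9° here. β=11.5, B=141.7. 17·(0.0812 − sin(2π·0.0812)/(2π)) = 0.0590 → s = 0.0590
velocity in seg [88.4°–230.1°] (cycloidal), θ in radians: β = 11.5° = 0.2007 rad, B = 141.7° = 2.4731 rad; ds/dθ = (h/B)(1 − cos(2πβ/B)) = (17/2.4731)(1 − cos(2π·0.0812)) = 0.874493 mm/rad

s = 0.0590, ds/dθ = 0.8745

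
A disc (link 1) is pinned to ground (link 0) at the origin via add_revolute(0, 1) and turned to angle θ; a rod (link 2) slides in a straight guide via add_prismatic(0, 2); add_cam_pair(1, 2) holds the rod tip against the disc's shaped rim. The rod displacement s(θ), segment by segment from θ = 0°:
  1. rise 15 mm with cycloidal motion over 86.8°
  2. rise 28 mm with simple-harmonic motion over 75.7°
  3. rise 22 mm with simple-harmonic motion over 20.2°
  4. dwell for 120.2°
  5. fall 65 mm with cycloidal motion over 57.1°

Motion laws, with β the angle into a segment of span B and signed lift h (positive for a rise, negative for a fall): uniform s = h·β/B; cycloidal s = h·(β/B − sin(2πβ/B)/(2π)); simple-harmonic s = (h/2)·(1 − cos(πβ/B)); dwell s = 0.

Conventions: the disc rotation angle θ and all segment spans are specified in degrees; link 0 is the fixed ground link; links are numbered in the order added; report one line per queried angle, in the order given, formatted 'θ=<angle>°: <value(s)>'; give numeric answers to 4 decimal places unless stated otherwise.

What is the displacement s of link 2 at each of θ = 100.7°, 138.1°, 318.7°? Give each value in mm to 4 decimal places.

segment 1 (0° to 86.8°, cycloidal, h = 15) is passed completely: s = 0.0000 + (15) = 15.0000
θ = 100.7° falls in segment 2 (86.8° to 162.5°, simple-harmonic, h = 28): β = 100.7 − 86.8 = 13.9°, B = 75.7°; Δs = 28/2·(1 − cos(π·0.1836)) = 2.2655; s = 15.0000 + 2.2655 = 17.2655
θ = 138.1° falls in segment 2 (86.8° to 162.5°, simple-harmonic, h = 28): β = 138.1 − 86.8 = 51.3°, B = 75.7°; Δs = 28/2·(1 − cos(π·0.6777)) = 21.4150; s = 15.0000 + 21.4150 = 36.4150
segment 2 (86.8° to 162.5°, simple-harmonic, h = 28) is passed completely: s = 15.0000 + (28) = 43.0000
segment 3 (162.5° to 182.7°, simple-harmonic, h = 22) is passed completely: s = 43.0000 + (22) = 65.0000
segment 4 (182.7° to 302.9°, dwell): s unchanged at 65.0000
θ = 318.7° falls in segment 5 (302.9° to 360°, cycloidal, h = -65): β = 318.7 − 302.9 = 15.8°, B = 57.1°; Δs = -65·(0.2767 − sin(2π·0.2767)/(2π)) = -7.7862; s = 65.0000 − 7.7862 = 57.2138

θ=100.7°: 17.2655
θ=138.1°: 36.4150
θ=318.7°: 57.2138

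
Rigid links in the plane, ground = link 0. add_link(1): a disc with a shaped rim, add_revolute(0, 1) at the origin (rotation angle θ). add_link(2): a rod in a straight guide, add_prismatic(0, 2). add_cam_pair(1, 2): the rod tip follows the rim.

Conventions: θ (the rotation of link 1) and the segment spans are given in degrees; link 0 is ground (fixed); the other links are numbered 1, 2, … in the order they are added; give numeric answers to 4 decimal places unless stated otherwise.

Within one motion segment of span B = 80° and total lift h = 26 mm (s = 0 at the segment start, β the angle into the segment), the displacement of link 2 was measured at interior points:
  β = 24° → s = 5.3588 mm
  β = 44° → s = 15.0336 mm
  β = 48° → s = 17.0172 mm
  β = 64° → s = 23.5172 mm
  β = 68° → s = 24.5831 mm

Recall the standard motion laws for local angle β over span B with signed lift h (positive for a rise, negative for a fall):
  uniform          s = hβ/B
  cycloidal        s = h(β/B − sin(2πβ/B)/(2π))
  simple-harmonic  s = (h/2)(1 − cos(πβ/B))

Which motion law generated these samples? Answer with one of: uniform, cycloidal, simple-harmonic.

candidates at β/B = r: uniform s = h·r (linear in β); cycloidal s = h·(r − sin(2πr)/(2π)); simple-harmonic s = (h/2)(1 − cos(πr))
β=24°: printed 5.3588 | uniform 7.8000, cycloidal 3.8645, simple-harmonic 5.3588
β=44°: printed 15.0336 | uniform 14.3000, cycloidal 15.5787, simple-harmonic 15.0336
β=48°: printed 17.0172 | uniform 15.6000, cycloidal 18.0323, simple-harmonic 17.0172
β=64°: printed 23.5172 | uniform 20.8000, cycloidal 24.7355, simple-harmonic 23.5172
β=68°: printed 24.5831 | uniform 22.1000, cycloidal 25.4477, simple-harmonic 24.5831
only one law matches every sample → simple-harmonic

simple-harmonic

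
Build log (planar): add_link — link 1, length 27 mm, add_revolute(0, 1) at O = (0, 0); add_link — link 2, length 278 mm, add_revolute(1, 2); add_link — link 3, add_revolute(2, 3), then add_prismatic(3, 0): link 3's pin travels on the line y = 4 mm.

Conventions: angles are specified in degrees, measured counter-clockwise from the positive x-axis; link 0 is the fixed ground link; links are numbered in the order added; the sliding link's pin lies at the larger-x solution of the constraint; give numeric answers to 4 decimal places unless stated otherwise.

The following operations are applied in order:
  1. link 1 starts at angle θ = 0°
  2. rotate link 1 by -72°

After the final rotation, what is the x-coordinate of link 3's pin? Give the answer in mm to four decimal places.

geometry: r = 27 mm, L = 278 mm, e = 4 mm; θ starts at 0°
rotate link 1 by -72°: θ ← 0° -72° = -72°
crank pin P = (r cos θ, r sin θ) = (8.343459, -25.678526)
h = r sin θ − e = -25.678526 − 4 = -29.678526
x = r cos θ + √(L² − h²) = 8.343459 + 276.411261 = 284.754720

284.7547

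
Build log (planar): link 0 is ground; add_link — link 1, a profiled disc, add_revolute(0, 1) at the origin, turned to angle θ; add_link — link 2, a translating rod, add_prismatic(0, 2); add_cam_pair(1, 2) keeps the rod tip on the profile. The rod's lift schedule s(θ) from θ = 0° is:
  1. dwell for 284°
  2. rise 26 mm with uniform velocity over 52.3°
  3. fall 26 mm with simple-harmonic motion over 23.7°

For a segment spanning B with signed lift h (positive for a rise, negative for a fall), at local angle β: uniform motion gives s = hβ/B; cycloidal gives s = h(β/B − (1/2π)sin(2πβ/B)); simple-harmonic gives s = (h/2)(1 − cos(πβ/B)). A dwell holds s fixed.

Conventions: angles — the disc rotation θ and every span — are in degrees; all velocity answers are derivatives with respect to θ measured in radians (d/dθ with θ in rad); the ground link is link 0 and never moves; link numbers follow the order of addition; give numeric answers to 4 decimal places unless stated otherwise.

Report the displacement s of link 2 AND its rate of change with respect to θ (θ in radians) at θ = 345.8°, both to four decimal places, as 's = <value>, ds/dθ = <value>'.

seg 1 [0°–284°] dwell: s stays 0.0000
seg 2 [284°–336.3°] uniform, h=26: full span → s += 26 → s = 26.0000
seg 3 [336.3°–360°] simple-harmonic, h=-26: θ=345.8° here. β=9.5, B=23.7. -26/2·(1 − cos(π·0.4008)) = -9.0156 → s = 16.9844
velocity in seg [336.3°–360°] (simple-harmonic), θ in radians: β = 9.5° = 0.1658 rad, B = 23.7° = 0.4136 rad; ds/dθ = (πh/(2B)) sin(πβ/B) = (π·(-26)/(2·0.4136)) sin(π·0.4008) = -93.982340 mm/rad

s = 16.9844, ds/dθ = -93.9823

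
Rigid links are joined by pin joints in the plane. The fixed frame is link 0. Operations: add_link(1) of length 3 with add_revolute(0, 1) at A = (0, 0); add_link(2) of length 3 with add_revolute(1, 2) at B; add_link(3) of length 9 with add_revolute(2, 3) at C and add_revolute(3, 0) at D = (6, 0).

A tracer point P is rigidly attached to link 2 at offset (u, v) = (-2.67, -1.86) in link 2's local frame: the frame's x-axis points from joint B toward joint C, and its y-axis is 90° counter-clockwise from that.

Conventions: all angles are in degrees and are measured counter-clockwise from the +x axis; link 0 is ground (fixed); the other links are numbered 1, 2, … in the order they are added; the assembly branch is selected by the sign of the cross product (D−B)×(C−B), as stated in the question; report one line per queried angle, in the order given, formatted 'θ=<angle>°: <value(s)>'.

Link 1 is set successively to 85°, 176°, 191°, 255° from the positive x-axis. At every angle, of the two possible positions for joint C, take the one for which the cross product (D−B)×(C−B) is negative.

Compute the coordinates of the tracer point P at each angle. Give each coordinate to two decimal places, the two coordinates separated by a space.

A=(0,0), D=(6.00,0)
θ=85°: B = A + 3.00·(cos85°, sin85°) = (0.2615, 2.9886)
θ=85°: |BD| = 6.4701
θ=85°: circle(B,3.00) ∩ circle(D,9.00): a=-2.3290, h=1.8910
θ=85°:   candidates: C₊=(-0.9307,5.7415) cross=12.235; C₋=(-2.6776,2.3872) cross=-12.235
θ=85°:   branch - wants cross < 0 → take C=(-2.6776,2.3872) (cross=-12.235)
θ=85°: ex = (C−B)/|BC| = (-0.9797,-0.2005); ey = (0.2005,-0.9797)
θ=85°: P = B + -2.67·ex + -1.86·ey = (2.5044,5.3461)
θ=176°: B = A + 3.00·(cos176°, sin176°) = (-2.9927, 0.2093)
θ=176°: |BD| = 8.9951
θ=176°: circle(B,3.00) ∩ circle(D,9.00): a=0.4954, h=2.9588
θ=176°:   candidates: C₊=(-2.4286,3.1558) cross=26.615; C₋=(-2.5663,-2.7603) cross=-26.615
θ=176°:   branch - wants cross < 0 → take C=(-2.5663,-2.7603) (cross=-26.615)
θ=176°: ex = (C−B)/|BC| = (0.1421,-0.9898); ey = (0.9898,0.1421)
θ=176°: P = B + -2.67·ex + -1.86·ey = (-5.2133,2.5878)
θ=191°: B = A + 3.00·(cos191°, sin191°) = (-2.9449, -0.5724)
θ=191°: |BD| = 8.9632
θ=191°: circle(B,3.00) ∩ circle(D,9.00): a=0.4652, h=2.9637
θ=191°:   candidates: C₊=(-2.6699,2.4149) cross=26.564; C₋=(-2.2914,-3.5004) cross=-26.564
θ=191°:   branch - wants cross < 0 → take C=(-2.2914,-3.5004) (cross=-26.564)
θ=191°: ex = (C−B)/|BC| = (0.2178,-0.9760); ey = (0.9760,0.2178)
θ=191°: P = B + -2.67·ex + -1.86·ey = (-5.3418,1.6283)
θ=255°: B = A + 3.00·(cos255°, sin255°) = (-0.7765, -2.8978)
θ=255°: |BD| = 7.3700
θ=255°: circle(B,3.00) ∩ circle(D,9.00): a=-1.1996, h=2.7497
θ=255°:   candidates: C₊=(-2.9606,-0.8412) cross=20.265; C₋=(-0.7983,-5.8977) cross=-20.265
θ=255°:   branch - wants cross < 0 → take C=(-0.7983,-5.8977) (cross=-20.265)
θ=255°: ex = (C−B)/|BC| = (-0.0073,-1.0000); ey = (1.0000,-0.0073)
θ=255°: P = B + -2.67·ex + -1.86·ey = (-2.6169,-0.2143)

θ=85°: 2.50 5.35
θ=176°: -5.21 2.59
θ=191°: -5.34 1.63
θ=255°: -2.62 -0.21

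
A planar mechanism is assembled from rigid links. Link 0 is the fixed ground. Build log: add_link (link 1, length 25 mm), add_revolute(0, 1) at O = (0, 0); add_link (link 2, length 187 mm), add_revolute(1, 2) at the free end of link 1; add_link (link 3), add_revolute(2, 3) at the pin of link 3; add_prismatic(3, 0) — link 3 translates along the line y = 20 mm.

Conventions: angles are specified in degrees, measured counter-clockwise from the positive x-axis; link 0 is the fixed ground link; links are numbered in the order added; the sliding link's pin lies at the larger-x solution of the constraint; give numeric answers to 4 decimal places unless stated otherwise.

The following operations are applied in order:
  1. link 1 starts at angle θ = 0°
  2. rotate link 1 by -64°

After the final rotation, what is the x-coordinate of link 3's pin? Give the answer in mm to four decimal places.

geometry: r = 25 mm, L = 187 mm, e = 20 mm; θ starts at 0°
rotate link 1 by -64°: θ ← 0° -64° = -64°
crank pin P = (r cos θ, r sin θ) = (10.959279, -22.469851)
h = r sin θ − e = -22.469851 − 20 = -42.469851
x = r cos θ + √(L² − h²) = 10.959279 + 182.113458 = 193.072737

193.0727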